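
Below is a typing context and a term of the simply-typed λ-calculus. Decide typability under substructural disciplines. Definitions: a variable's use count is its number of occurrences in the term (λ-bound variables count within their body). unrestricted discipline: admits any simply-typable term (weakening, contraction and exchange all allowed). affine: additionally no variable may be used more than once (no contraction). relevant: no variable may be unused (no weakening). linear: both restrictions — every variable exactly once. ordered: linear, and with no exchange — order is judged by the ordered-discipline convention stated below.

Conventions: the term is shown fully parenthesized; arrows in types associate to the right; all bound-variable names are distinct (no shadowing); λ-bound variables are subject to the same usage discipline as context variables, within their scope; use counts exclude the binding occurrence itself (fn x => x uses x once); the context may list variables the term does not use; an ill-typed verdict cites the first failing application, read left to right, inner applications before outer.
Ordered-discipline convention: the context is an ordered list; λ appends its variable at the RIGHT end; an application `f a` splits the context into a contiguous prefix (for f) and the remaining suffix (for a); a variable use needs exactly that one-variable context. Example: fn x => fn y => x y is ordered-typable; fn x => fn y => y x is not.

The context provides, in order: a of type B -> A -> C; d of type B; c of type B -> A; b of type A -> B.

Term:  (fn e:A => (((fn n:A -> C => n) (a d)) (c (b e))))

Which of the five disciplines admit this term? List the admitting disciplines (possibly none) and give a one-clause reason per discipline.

accepted by: ordered, linear, affine, relevant, unrestricted
usage: a ×1, d ×1, c ×1, b ×1, e [bound] ×1, n [bound] ×1
use order (left to right): n, a, d, c, b, e
typing: the term checks, with type A -> C
ordered ✓ (single-use (a, d, c, b, e, n), ordered derivation ok)
linear ✓ (each of a, d, c, b, e, n used exactly once)
affine ✓ (none of a, d, c, b, e, n used more than once)
relevant ✓ (at least one use each (a, d, c, b, e, n))
unrestricted ✓ (well-typed at A -> C; no restrictions here)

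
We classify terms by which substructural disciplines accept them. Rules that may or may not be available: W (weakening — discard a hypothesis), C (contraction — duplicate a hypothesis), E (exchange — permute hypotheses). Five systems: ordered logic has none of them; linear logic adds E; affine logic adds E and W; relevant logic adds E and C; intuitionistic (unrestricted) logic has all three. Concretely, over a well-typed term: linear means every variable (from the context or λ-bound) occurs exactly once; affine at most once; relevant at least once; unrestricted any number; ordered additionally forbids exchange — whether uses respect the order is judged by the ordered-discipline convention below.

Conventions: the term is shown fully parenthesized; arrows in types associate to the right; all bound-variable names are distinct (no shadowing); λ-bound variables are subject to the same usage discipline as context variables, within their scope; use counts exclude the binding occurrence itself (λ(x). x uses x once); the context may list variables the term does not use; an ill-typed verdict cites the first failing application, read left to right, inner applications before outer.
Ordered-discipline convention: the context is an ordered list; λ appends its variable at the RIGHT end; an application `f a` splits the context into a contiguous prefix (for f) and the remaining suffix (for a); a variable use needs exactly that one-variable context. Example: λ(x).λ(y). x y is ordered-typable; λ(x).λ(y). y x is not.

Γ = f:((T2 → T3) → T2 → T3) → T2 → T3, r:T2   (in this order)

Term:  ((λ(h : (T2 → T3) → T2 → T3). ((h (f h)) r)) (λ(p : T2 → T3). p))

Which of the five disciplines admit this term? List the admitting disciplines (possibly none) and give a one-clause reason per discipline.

accepted by: relevant, unrestricted
counts: f: 1, r: 1, h (bound): 2, p (bound): 1
left-to-right use order: h, f, h, r, p
typing: ✓ — T3
ordered: ✗ — repeated use of h ×2
linear: ✗ — repeated use of h ×2
affine: ✗ — repeated use of h ×2
relevant: ✓ — f, r, h, p: all used, weakening unneeded
unrestricted: ✓ — simply typable at T3; W, C, E all held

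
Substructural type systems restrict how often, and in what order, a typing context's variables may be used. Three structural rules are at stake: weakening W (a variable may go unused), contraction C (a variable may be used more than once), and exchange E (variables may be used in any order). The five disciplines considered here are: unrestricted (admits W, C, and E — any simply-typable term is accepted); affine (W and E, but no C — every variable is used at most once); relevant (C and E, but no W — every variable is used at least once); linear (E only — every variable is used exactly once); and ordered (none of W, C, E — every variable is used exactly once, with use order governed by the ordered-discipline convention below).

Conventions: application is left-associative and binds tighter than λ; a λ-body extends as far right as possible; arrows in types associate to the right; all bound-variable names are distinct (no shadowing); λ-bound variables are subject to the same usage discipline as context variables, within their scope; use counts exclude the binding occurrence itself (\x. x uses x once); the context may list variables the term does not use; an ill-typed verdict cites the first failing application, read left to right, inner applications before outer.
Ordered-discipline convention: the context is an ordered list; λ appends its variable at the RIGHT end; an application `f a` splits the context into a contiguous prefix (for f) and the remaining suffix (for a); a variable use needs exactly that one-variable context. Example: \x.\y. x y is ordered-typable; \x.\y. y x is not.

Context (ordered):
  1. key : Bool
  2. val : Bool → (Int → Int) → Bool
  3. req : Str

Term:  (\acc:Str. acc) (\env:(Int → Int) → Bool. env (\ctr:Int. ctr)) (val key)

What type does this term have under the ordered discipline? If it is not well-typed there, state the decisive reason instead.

not well-typed under ordered — not simply typable
use counts: key: 1×, val: 1×, req: 0×, acc (bound): 1×, env (bound): 1×, ctr (bound): 1×
order of uses: acc, env, ctr, val, key
typing: ill-typed: argument of type ((Int → Int) → Bool) → Bool where Str is required
summary: ordered ✗ · linear ✗ · affine ✗ · relevant ✗ · unrestricted ✗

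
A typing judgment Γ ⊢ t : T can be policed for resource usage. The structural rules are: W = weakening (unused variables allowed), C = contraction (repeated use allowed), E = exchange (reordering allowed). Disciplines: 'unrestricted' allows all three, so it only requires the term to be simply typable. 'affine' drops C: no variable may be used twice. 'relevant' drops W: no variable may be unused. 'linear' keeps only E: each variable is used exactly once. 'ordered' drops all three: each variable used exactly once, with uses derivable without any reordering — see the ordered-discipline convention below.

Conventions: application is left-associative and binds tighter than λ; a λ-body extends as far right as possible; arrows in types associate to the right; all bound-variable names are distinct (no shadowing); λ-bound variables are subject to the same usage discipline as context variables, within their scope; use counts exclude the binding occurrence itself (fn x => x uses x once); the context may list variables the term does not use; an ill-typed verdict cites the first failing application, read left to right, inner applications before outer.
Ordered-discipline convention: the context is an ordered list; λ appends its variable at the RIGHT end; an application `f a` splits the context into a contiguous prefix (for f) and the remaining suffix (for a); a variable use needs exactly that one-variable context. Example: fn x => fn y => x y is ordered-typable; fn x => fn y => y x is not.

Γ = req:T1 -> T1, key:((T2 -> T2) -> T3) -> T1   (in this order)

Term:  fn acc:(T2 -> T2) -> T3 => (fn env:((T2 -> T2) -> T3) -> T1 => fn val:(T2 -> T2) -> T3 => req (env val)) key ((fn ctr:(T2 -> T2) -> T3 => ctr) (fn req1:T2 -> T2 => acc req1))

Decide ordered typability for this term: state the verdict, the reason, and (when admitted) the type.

yes — req, key, acc, env, val, ctr, req1: once each, no exchange needed; term : ((T2 -> T2) -> T3) -> T1
variable uses: req ×1, key ×1, acc (bound) ×1, env (bound) ×1, val (bound) ×1, ctr (bound) ×1, req1 (bound) ×1
uses in reading order: req, env, val, key, ctr, acc, req1
typing: well-typed at ((T2 -> T2) -> T3) -> T1
summary: ordered ✓ | linear ✓ | affine ✓ | relevant ✓ | unrestricted ✓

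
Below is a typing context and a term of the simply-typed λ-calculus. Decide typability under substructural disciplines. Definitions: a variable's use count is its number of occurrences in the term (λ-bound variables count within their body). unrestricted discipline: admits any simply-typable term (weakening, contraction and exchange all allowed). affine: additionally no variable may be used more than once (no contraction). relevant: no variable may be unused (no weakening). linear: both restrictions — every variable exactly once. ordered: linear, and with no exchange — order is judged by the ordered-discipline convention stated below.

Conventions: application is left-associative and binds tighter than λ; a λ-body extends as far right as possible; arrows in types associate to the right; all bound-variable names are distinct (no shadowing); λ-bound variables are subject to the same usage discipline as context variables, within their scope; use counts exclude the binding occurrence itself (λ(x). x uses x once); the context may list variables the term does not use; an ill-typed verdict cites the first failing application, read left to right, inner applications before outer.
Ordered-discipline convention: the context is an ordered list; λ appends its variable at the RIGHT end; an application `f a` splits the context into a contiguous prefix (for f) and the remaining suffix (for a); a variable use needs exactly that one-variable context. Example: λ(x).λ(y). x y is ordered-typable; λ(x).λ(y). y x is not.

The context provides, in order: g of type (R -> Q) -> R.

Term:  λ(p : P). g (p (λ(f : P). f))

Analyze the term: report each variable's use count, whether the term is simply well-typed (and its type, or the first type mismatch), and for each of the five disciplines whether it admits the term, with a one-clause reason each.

counts: g=1, p (bound)=1, f (bound)=1
use order (left to right): g, p, f
typing: ill-typed: non-function type P applied to an argument
ordered: ✗ — not simply typable
linear: ✗ — fails simple typing
affine: ✗ — a type mismatch blocks all five
relevant: ✗ — the type mismatch rejects it
unrestricted: ✗ — not simply typable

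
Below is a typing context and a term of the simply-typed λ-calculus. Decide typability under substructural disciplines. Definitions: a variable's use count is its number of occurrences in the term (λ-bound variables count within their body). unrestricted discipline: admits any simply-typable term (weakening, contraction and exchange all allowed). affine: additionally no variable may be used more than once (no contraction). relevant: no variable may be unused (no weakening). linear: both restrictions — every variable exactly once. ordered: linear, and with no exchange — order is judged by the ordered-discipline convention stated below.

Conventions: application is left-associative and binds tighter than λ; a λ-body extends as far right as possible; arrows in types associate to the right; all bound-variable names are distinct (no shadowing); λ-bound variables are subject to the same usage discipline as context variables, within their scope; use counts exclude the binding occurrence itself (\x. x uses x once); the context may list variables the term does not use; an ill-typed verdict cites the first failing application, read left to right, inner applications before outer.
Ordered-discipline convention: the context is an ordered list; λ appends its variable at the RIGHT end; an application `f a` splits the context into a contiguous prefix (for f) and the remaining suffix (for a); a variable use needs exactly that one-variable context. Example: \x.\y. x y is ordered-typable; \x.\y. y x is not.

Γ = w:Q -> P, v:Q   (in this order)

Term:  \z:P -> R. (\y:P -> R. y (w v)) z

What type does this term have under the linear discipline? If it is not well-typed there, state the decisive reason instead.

term : (P -> R) -> R
usage: w ×1, v ×1, z [bound] ×1, y [bound] ×1
use order (left to right): y, w, v, z
typing: well-typed — term : (P -> R) -> R
all disciplines: ordered ✗ · linear ✓ · affine ✓ · relevant ✓ · unrestricted ✓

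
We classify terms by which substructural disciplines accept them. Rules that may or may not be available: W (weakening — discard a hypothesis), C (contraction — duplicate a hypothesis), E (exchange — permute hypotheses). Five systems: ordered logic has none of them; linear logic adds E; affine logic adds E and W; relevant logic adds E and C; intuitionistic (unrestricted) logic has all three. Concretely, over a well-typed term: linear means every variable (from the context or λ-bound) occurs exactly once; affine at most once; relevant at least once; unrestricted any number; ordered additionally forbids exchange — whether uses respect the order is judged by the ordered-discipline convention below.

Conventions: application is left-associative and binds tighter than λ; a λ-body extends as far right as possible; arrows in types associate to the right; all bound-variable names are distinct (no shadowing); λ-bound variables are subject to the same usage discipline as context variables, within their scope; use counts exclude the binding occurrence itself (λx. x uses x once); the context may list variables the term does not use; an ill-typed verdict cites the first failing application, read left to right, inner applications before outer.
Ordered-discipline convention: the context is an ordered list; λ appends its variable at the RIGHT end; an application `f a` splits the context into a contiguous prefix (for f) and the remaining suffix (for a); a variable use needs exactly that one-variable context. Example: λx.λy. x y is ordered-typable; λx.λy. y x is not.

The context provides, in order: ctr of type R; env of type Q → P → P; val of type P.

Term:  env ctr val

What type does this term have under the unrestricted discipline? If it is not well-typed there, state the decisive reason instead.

not well-typed under unrestricted — the type mismatch rejects it
use counts: ctr: 1×; env: 1×; val: 1×
use order (left to right): env, ctr, val
typing: ill-typed: argument of type R where Q is required
across the five disciplines: ordered ✗, linear ✗, affine ✗, relevant ✗, unrestricted ✗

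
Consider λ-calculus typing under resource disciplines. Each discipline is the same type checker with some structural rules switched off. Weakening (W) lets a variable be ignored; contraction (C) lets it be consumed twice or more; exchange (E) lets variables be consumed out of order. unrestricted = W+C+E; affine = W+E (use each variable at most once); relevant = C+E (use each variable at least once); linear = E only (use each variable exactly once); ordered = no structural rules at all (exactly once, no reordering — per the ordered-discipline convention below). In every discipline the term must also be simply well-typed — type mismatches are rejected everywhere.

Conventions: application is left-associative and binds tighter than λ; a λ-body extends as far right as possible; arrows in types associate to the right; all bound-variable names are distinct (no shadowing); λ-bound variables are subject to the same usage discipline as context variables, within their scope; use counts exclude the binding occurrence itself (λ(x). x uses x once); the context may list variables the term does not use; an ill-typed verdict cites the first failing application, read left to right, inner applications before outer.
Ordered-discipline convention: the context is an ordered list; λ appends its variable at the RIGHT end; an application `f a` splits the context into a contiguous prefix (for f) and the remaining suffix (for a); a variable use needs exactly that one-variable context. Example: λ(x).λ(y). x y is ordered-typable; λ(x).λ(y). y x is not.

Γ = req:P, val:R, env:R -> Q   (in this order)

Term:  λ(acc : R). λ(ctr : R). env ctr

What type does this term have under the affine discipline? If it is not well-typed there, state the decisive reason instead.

term : R -> R -> Q
usage: req ×0, val ×0, env ×1, acc (bound) ×0, ctr (bound) ×1
uses in reading order: env, ctr
typing: the term checks, with type R -> R -> Q
across the five disciplines: ordered ✗ · linear ✗ · affine ✓ · relevant ✗ · unrestricted ✓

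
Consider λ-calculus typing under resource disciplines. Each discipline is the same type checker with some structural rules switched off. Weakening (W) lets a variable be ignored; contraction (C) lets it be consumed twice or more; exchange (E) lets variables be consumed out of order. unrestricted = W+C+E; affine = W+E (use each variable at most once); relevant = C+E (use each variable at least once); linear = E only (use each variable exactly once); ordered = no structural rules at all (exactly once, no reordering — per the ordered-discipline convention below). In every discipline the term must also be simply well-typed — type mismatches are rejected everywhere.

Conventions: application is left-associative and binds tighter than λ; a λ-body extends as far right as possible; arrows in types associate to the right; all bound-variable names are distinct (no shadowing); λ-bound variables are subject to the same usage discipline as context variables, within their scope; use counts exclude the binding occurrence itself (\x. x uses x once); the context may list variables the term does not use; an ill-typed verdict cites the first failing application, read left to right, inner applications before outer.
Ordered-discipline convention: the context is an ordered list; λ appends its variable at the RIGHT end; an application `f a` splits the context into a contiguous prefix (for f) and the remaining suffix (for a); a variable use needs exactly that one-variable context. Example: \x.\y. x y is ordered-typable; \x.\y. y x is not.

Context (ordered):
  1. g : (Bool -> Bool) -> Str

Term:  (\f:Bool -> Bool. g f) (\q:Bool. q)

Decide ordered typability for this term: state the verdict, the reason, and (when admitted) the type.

yes — one use each (g, f, q); ordered split holds; term : Str
variable uses: g: 1×, f (λ-bound): 1×, q (λ-bound): 1×
uses in reading order: g, f, q
typing: the term checks, with type Str
summary: ordered ✓ | linear ✓ | affine ✓ | relevant ✓ | unrestricted ✓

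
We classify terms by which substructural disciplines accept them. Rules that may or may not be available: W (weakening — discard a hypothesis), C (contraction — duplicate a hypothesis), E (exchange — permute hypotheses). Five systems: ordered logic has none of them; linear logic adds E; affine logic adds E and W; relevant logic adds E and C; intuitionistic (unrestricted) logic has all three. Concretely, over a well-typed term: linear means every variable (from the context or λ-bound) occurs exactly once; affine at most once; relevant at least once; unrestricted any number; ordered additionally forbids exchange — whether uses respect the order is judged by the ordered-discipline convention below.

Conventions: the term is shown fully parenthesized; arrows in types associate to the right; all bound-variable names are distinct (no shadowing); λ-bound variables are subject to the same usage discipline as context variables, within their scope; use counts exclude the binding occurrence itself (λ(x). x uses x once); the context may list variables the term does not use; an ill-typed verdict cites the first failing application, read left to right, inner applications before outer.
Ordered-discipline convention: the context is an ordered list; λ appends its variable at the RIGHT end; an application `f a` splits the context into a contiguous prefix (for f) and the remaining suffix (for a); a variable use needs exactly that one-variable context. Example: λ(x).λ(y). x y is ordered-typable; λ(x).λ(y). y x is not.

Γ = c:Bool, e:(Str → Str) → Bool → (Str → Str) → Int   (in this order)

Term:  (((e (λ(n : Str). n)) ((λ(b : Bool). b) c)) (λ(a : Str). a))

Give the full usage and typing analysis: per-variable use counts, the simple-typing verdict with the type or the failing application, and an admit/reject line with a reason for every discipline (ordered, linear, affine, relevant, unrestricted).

usage: c: 1, e: 1, n (bound): 1, b (bound): 1, a (bound): 1
left-to-right use order: e, n, b, c, a
typing: ✓ — Int
ordered: ✗ — needs exchange: uses follow e, n, b, c, a
linear: ✓ — each of c, e, n, b, a used exactly once
affine: ✓ — no duplicate uses among c, e, n, b, a
relevant: ✓ — none of c, e, n, b, a goes unused
unrestricted: ✓ — typability at Int is all that's needed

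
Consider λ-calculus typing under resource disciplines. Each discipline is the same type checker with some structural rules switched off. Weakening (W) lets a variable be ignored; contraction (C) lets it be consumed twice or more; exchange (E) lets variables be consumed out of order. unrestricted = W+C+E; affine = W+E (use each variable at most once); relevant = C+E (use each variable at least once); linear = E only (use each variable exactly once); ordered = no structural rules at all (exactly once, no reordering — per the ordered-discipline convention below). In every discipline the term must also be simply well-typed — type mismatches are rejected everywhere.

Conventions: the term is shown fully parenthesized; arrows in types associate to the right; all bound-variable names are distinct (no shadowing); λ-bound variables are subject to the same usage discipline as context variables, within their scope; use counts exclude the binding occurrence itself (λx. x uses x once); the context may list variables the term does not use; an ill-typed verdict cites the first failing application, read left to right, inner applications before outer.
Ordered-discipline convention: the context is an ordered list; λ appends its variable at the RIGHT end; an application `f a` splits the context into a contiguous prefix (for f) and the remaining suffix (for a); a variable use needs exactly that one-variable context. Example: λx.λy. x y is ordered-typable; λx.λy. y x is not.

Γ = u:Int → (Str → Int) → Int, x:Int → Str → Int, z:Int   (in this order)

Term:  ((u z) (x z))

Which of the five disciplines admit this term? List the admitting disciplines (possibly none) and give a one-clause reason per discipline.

admitted by: relevant, unrestricted
use counts: u: 1×, x: 1×, z: 2×
uses in reading order: u, z, x, z
typing: ✓ — Int
ordered: ✗, z ×2 used more than once (contraction)
linear: ✗, z ×2 used more than once (contraction)
affine: ✗, z ×2 used more than once (contraction)
relevant: ✓, every one of u, x, z appears
unrestricted: ✓, type-checks (Int) and nothing is barred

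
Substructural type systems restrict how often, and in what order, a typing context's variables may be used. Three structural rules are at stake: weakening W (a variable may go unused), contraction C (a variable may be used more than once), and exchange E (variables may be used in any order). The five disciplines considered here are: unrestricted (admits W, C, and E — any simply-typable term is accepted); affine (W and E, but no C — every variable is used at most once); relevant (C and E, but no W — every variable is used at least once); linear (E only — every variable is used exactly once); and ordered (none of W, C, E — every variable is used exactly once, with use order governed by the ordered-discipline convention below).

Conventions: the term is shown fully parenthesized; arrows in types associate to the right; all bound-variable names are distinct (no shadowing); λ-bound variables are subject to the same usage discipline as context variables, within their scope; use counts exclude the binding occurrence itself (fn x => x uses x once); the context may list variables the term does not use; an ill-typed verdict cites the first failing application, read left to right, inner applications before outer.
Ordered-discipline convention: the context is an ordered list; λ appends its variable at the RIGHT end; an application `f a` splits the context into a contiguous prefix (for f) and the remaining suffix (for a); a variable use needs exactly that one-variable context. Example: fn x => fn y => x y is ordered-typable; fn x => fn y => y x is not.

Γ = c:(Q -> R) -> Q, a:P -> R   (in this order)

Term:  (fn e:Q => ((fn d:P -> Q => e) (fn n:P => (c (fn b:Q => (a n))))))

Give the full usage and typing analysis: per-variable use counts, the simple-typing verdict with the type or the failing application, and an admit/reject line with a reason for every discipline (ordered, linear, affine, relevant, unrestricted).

variable uses: c ×1, a ×1, e (λ-bound) ×1, d (λ-bound) ×0, n (λ-bound) ×1, b (λ-bound) ×0
use order (left to right): e, c, a, n
typing: well-typed at Q -> Q
ordered: ✗ — d, b never used (weakening)
linear: ✗ — d, b never used (weakening)
affine: ✓ — no duplicate uses among c, a, e, d, n, b
relevant: ✗ — d, b never used (weakening)
unrestricted: ✓ — well-typed at Q -> Q; no restrictions here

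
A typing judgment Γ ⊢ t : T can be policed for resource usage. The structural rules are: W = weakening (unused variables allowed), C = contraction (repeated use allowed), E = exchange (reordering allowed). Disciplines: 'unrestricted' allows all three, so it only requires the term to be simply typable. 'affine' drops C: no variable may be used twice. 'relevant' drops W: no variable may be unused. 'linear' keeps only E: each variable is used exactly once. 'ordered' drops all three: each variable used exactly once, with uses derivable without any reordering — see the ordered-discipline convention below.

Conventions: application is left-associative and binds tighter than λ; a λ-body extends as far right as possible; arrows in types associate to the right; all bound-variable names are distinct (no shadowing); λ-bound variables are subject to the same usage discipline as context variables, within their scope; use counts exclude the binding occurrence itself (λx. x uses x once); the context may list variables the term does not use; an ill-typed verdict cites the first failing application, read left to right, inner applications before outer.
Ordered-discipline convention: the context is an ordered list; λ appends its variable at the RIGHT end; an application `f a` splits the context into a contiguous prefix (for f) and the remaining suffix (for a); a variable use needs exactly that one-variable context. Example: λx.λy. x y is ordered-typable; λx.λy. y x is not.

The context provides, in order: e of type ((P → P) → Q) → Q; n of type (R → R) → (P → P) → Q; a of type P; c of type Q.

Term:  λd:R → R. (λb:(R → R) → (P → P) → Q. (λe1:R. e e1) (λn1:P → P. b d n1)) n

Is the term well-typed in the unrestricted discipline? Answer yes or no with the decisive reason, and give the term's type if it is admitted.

no — not simply typable
counts: e: 1×, n: 1×, a: 0×, c: 0×, d (bound): 1×, b (bound): 1×, e1 (bound): 1×, n1 (bound): 1×
left-to-right use order: e, e1, b, d, n1, n
typing: ill-typed: an argument R mismatches the expected (P → P) → Q
across the five disciplines: ordered ✗ | linear ✗ | affine ✗ | relevant ✗ | unrestricted ✗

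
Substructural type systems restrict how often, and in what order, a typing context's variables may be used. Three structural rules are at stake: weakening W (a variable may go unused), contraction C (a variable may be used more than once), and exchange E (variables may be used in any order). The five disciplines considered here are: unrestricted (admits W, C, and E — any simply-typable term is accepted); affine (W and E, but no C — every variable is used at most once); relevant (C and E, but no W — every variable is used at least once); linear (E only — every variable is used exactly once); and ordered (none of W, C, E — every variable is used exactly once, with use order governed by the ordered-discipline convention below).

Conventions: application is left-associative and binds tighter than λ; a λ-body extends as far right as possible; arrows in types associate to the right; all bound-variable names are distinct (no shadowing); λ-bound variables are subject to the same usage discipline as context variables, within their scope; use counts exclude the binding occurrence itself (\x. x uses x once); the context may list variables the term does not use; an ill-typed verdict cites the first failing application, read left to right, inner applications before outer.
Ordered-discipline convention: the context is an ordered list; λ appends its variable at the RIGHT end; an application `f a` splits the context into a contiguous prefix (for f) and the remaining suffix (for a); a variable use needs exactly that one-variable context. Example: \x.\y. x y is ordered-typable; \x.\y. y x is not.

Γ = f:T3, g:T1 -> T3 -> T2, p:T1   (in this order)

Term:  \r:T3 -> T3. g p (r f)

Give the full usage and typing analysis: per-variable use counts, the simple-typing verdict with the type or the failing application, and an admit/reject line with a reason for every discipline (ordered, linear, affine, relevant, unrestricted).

counts: f: 1×; g: 1×; p: 1×; r [bound]: 1×
use order (left to right): g, p, r, f
typing: well-typed at (T3 -> T3) -> T2
ordered ✗ (no contiguous prefix/suffix split fits g, p, r, f)
linear ✓ (each of f, g, p, r used exactly once)
affine ✓ (at most one use each (f, g, p, r))
relevant ✓ (f, g, p, r: all used, weakening unneeded)
unrestricted ✓ (typability at (T3 -> T3) -> T2 is all that's needed)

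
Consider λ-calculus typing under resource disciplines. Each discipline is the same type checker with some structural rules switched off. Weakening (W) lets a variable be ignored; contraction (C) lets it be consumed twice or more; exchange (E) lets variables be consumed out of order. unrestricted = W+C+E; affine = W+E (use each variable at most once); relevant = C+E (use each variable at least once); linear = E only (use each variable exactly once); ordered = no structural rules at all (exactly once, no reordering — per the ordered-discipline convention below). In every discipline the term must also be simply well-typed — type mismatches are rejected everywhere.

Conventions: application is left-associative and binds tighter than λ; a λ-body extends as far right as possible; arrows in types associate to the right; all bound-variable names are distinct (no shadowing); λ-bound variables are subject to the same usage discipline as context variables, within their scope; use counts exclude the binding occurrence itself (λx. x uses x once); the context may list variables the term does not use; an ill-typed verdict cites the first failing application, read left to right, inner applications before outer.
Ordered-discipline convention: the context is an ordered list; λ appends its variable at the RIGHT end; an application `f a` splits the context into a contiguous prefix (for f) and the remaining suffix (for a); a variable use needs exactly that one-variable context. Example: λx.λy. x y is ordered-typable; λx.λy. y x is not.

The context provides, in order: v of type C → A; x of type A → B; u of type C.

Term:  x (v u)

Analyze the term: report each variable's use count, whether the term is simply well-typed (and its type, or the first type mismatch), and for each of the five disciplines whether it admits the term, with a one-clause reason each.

counts: v ×1; x ×1; u ×1
uses in reading order: x, v, u
typing: the term checks, with type B
ordered: ✗, no ordered split (uses run x, v, u)
linear: ✓, each of v, x, u used exactly once
affine: ✓, at most one use each (v, x, u)
relevant: ✓, at least one use each (v, x, u)
unrestricted: ✓, typability at B is all that's needed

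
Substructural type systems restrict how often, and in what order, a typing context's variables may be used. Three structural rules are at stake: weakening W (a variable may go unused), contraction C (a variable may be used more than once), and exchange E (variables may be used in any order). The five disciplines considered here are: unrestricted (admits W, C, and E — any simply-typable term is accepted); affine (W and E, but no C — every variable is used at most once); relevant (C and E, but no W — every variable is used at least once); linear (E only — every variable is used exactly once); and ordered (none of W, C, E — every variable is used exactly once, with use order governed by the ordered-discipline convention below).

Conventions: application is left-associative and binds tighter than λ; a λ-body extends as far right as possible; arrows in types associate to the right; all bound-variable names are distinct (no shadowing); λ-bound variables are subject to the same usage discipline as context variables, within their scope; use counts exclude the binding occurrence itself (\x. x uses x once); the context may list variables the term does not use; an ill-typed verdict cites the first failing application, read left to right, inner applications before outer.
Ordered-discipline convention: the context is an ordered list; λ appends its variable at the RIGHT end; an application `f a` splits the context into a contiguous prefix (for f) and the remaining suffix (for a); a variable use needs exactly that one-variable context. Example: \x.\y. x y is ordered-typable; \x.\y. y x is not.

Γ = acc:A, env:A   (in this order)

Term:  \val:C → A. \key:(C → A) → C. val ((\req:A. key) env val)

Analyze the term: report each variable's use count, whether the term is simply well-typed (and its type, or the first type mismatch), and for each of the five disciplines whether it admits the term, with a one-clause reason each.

counts: acc=0; env=1; val [bound]=2; key [bound]=1; req [bound]=0
left-to-right use order: val, key, env, val
typing: the term checks, with type (C → A) → ((C → A) → C) → A
ordered: ✗ — needs contraction — val ×2; needs weakening: acc, req unused
linear: ✗ — needs contraction — val ×2; needs weakening: acc, req unused
affine: ✗ — needs contraction — val ×2
relevant: ✗ — needs weakening: acc, req unused
unrestricted: ✓ — simply typable at (C → A) → ((C → A) → C) → A; W, C, E all held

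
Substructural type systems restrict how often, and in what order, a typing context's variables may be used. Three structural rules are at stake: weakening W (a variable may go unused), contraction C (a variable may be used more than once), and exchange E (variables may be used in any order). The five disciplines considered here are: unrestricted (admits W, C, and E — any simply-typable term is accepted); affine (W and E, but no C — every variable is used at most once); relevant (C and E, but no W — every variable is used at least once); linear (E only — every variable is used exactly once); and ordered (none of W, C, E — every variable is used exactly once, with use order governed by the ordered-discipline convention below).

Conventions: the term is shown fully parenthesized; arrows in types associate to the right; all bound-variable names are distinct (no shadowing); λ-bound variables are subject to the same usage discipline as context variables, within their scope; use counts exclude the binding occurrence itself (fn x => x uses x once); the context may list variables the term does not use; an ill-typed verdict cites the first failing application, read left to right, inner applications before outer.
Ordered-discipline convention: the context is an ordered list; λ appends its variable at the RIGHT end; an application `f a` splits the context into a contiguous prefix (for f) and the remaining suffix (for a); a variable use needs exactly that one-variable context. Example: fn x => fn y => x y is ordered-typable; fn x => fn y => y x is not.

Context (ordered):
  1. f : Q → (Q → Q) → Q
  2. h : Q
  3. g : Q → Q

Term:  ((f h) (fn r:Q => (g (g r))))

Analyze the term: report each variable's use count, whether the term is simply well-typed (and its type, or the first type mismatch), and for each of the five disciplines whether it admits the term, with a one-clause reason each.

usage: f: 1; h: 1; g: 2; r (bound): 1
use order (left to right): f, h, g, g, r
typing: well-typed at Q
ordered ✗ (repeated use of g ×2)
linear ✗ (repeated use of g ×2)
affine ✗ (repeated use of g ×2)
relevant ✓ (at least one use each (f, h, g, r))
unrestricted ✓ (simply typable at Q; W, C, E all held)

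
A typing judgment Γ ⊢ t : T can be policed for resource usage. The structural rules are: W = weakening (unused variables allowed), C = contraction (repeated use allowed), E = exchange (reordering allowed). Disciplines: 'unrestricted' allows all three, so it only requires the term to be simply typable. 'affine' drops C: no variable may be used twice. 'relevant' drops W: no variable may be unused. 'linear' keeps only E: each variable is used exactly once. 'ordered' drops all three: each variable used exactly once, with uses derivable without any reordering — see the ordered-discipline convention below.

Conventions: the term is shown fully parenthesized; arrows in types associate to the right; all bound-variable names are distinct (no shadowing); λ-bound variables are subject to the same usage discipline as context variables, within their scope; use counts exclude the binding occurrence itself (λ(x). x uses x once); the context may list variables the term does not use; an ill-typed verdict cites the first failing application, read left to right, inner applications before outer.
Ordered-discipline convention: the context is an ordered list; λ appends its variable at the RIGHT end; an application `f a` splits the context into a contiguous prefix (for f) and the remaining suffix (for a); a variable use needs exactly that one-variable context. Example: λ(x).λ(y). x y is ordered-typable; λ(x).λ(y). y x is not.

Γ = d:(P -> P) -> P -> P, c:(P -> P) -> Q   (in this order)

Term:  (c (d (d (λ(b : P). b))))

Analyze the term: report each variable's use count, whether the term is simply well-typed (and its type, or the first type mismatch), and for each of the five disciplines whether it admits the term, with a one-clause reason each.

variable uses: d: 2; c: 1; b [bound]: 1
use order (left to right): c, d, d, b
typing: ✓ — Q
ordered ✗ (d ×2 used more than once (contraction))
linear ✗ (d ×2 used more than once (contraction))
affine ✗ (d ×2 used more than once (contraction))
relevant ✓ (every one of d, c, b appears)
unrestricted ✓ (typability at Q is all that's needed)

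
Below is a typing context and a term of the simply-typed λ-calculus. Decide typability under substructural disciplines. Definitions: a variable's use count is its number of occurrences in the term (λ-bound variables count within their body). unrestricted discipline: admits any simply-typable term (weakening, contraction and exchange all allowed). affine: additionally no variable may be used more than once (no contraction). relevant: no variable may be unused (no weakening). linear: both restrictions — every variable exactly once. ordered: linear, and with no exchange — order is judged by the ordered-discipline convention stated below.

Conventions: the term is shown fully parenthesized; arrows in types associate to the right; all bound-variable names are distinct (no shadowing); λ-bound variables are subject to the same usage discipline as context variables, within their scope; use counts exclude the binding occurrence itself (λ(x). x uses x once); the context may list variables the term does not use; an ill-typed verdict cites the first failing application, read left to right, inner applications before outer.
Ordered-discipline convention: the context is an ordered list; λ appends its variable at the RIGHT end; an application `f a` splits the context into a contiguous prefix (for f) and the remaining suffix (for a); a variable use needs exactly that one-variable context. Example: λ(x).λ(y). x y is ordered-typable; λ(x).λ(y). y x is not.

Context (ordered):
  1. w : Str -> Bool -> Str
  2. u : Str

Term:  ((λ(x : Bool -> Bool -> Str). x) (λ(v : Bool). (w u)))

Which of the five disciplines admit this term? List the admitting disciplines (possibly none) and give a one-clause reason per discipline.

admitted by: affine, unrestricted
usage: w=1; u=1; x [bound]=1; v [bound]=0
use order (left to right): x, w, u
typing: the term checks, with type Bool -> Bool -> Str
ordered ✗ (v left unused)
linear ✗ (v left unused)
affine ✓ (no duplicate uses among w, u, x, v)
relevant ✗ (v left unused)
unrestricted ✓ (well-typed at Bool -> Bool -> Str; no restrictions here)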